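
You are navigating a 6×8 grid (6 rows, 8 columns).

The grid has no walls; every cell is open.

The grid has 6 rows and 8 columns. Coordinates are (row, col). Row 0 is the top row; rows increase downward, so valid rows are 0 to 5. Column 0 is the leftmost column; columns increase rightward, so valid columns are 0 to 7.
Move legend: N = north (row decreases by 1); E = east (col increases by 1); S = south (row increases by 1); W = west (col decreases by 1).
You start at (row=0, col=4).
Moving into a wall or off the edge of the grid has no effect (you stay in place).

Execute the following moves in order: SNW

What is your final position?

Start: (row=0, col=4)
  S (south): (row=0, col=4) -> (row=1, col=4)
  N (north): (row=1, col=4) -> (row=0, col=4)
  W (west): (row=0, col=4) -> (row=0, col=3)
Final: (row=0, col=3)

Answer: Final position: (row=0, col=3)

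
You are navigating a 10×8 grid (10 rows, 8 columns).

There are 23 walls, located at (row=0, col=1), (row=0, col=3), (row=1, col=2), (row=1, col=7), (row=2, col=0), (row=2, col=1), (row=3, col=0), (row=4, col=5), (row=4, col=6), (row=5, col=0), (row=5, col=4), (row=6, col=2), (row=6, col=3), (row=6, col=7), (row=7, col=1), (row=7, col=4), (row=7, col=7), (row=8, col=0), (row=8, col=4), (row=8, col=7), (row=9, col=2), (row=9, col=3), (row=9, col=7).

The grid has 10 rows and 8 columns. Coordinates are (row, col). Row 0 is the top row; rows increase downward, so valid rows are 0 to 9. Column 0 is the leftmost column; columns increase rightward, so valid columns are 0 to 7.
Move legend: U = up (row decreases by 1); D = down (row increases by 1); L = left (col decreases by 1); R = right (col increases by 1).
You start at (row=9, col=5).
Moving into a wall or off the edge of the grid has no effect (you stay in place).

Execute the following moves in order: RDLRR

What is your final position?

Start: (row=9, col=5)
  R (right): (row=9, col=5) -> (row=9, col=6)
  D (down): blocked, stay at (row=9, col=6)
  L (left): (row=9, col=6) -> (row=9, col=5)
  R (right): (row=9, col=5) -> (row=9, col=6)
  R (right): blocked, stay at (row=9, col=6)
Final: (row=9, col=6)

Answer: Final position: (row=9, col=6)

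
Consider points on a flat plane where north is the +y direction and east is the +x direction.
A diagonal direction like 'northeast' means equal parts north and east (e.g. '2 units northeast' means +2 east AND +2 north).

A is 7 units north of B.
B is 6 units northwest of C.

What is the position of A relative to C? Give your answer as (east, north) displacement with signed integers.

Answer: A is at (east=-6, north=13) relative to C.

Derivation:
Place C at the origin (east=0, north=0).
  B is 6 units northwest of C: delta (east=-6, north=+6); B at (east=-6, north=6).
  A is 7 units north of B: delta (east=+0, north=+7); A at (east=-6, north=13).
Therefore A relative to C: (east=-6, north=13).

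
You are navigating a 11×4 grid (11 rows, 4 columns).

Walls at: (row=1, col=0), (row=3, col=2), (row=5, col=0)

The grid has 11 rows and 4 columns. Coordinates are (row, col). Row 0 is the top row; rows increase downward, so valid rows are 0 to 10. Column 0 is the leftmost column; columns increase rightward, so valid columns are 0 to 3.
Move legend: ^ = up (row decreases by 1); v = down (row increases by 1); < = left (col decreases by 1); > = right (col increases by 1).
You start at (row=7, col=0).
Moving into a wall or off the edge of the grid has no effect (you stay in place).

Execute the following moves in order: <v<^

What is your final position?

Answer: Final position: (row=7, col=0)

Derivation:
Start: (row=7, col=0)
  < (left): blocked, stay at (row=7, col=0)
  v (down): (row=7, col=0) -> (row=8, col=0)
  < (left): blocked, stay at (row=8, col=0)
  ^ (up): (row=8, col=0) -> (row=7, col=0)
Final: (row=7, col=0)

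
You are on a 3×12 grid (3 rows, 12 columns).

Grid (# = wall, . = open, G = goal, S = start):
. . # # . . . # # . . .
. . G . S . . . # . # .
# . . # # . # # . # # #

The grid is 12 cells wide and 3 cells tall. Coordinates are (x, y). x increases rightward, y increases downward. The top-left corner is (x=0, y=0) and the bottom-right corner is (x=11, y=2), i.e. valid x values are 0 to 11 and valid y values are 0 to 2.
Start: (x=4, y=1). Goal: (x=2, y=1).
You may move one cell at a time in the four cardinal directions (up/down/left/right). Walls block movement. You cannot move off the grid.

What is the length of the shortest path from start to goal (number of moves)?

Answer: Shortest path length: 2

Derivation:
BFS from (x=4, y=1) until reaching (x=2, y=1):
  Distance 0: (x=4, y=1)
  Distance 1: (x=4, y=0), (x=3, y=1), (x=5, y=1)
  Distance 2: (x=5, y=0), (x=2, y=1), (x=6, y=1), (x=5, y=2)  <- goal reached here
One shortest path (2 moves): (x=4, y=1) -> (x=3, y=1) -> (x=2, y=1)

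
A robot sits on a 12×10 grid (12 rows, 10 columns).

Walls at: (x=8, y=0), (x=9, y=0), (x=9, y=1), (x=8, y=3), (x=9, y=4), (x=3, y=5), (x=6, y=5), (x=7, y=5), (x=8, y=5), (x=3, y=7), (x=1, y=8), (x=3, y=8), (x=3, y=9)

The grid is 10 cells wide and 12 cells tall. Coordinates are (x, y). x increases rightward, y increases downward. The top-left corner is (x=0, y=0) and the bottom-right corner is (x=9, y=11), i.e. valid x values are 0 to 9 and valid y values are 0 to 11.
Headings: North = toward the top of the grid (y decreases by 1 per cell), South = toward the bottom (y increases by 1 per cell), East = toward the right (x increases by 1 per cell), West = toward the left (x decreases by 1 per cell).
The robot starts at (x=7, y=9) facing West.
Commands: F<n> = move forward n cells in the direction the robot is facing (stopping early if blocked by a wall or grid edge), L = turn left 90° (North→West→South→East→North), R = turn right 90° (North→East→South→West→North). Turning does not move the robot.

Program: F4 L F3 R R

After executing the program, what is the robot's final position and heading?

Start: (x=7, y=9), facing West
  F4: move forward 3/4 (blocked), now at (x=4, y=9)
  L: turn left, now facing South
  F3: move forward 2/3 (blocked), now at (x=4, y=11)
  R: turn right, now facing West
  R: turn right, now facing North
Final: (x=4, y=11), facing North

Answer: Final position: (x=4, y=11), facing North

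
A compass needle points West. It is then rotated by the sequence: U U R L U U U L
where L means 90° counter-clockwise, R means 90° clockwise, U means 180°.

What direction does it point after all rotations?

Start: West
  U (U-turn (180°)) -> East
  U (U-turn (180°)) -> West
  R (right (90° clockwise)) -> North
  L (left (90° counter-clockwise)) -> West
  U (U-turn (180°)) -> East
  U (U-turn (180°)) -> West
  U (U-turn (180°)) -> East
  L (left (90° counter-clockwise)) -> North
Final: North

Answer: Final heading: North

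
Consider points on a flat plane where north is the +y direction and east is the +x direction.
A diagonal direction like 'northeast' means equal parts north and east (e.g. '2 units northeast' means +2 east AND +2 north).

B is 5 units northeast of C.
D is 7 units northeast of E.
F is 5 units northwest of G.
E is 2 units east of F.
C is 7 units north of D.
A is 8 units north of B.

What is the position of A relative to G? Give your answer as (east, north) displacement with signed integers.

Place G at the origin (east=0, north=0).
  F is 5 units northwest of G: delta (east=-5, north=+5); F at (east=-5, north=5).
  E is 2 units east of F: delta (east=+2, north=+0); E at (east=-3, north=5).
  D is 7 units northeast of E: delta (east=+7, north=+7); D at (east=4, north=12).
  C is 7 units north of D: delta (east=+0, north=+7); C at (east=4, north=19).
  B is 5 units northeast of C: delta (east=+5, north=+5); B at (east=9, north=24).
  A is 8 units north of B: delta (east=+0, north=+8); A at (east=9, north=32).
Therefore A relative to G: (east=9, north=32).

Answer: A is at (east=9, north=32) relative to G.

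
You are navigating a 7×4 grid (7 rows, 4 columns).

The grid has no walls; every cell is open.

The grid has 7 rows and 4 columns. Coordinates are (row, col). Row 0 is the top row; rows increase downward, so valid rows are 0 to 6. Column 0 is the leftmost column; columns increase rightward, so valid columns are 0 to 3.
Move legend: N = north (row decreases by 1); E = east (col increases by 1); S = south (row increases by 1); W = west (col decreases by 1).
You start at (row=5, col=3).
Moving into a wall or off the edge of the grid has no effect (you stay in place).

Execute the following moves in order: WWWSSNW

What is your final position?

Answer: Final position: (row=5, col=0)

Derivation:
Start: (row=5, col=3)
  W (west): (row=5, col=3) -> (row=5, col=2)
  W (west): (row=5, col=2) -> (row=5, col=1)
  W (west): (row=5, col=1) -> (row=5, col=0)
  S (south): (row=5, col=0) -> (row=6, col=0)
  S (south): blocked, stay at (row=6, col=0)
  N (north): (row=6, col=0) -> (row=5, col=0)
  W (west): blocked, stay at (row=5, col=0)
Final: (row=5, col=0)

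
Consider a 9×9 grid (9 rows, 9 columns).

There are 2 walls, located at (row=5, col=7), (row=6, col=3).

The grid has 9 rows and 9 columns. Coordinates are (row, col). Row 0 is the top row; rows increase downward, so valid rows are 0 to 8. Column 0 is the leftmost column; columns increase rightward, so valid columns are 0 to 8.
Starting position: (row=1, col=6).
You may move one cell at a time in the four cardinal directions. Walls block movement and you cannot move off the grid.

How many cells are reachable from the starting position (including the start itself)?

Answer: Reachable cells: 79

Derivation:
BFS flood-fill from (row=1, col=6):
  Distance 0: (row=1, col=6)
  Distance 1: (row=0, col=6), (row=1, col=5), (row=1, col=7), (row=2, col=6)
  Distance 2: (row=0, col=5), (row=0, col=7), (row=1, col=4), (row=1, col=8), (row=2, col=5), (row=2, col=7), (row=3, col=6)
  Distance 3: (row=0, col=4), (row=0, col=8), (row=1, col=3), (row=2, col=4), (row=2, col=8), (row=3, col=5), (row=3, col=7), (row=4, col=6)
  Distance 4: (row=0, col=3), (row=1, col=2), (row=2, col=3), (row=3, col=4), (row=3, col=8), (row=4, col=5), (row=4, col=7), (row=5, col=6)
  Distance 5: (row=0, col=2), (row=1, col=1), (row=2, col=2), (row=3, col=3), (row=4, col=4), (row=4, col=8), (row=5, col=5), (row=6, col=6)
  Distance 6: (row=0, col=1), (row=1, col=0), (row=2, col=1), (row=3, col=2), (row=4, col=3), (row=5, col=4), (row=5, col=8), (row=6, col=5), (row=6, col=7), (row=7, col=6)
  Distance 7: (row=0, col=0), (row=2, col=0), (row=3, col=1), (row=4, col=2), (row=5, col=3), (row=6, col=4), (row=6, col=8), (row=7, col=5), (row=7, col=7), (row=8, col=6)
  Distance 8: (row=3, col=0), (row=4, col=1), (row=5, col=2), (row=7, col=4), (row=7, col=8), (row=8, col=5), (row=8, col=7)
  Distance 9: (row=4, col=0), (row=5, col=1), (row=6, col=2), (row=7, col=3), (row=8, col=4), (row=8, col=8)
  Distance 10: (row=5, col=0), (row=6, col=1), (row=7, col=2), (row=8, col=3)
  Distance 11: (row=6, col=0), (row=7, col=1), (row=8, col=2)
  Distance 12: (row=7, col=0), (row=8, col=1)
  Distance 13: (row=8, col=0)
Total reachable: 79 (grid has 79 open cells total)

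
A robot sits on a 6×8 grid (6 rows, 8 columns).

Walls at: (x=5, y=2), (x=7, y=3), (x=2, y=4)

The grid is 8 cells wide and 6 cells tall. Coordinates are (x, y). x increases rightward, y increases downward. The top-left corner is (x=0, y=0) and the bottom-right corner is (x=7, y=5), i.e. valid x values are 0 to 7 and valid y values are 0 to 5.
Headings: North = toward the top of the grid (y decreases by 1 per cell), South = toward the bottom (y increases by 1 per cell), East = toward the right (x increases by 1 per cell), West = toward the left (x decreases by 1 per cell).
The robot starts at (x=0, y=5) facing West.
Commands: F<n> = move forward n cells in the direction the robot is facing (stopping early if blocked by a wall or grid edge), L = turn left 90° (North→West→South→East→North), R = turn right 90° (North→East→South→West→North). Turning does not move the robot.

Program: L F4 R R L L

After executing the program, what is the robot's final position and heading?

Start: (x=0, y=5), facing West
  L: turn left, now facing South
  F4: move forward 0/4 (blocked), now at (x=0, y=5)
  R: turn right, now facing West
  R: turn right, now facing North
  L: turn left, now facing West
  L: turn left, now facing South
Final: (x=0, y=5), facing South

Answer: Final position: (x=0, y=5), facing South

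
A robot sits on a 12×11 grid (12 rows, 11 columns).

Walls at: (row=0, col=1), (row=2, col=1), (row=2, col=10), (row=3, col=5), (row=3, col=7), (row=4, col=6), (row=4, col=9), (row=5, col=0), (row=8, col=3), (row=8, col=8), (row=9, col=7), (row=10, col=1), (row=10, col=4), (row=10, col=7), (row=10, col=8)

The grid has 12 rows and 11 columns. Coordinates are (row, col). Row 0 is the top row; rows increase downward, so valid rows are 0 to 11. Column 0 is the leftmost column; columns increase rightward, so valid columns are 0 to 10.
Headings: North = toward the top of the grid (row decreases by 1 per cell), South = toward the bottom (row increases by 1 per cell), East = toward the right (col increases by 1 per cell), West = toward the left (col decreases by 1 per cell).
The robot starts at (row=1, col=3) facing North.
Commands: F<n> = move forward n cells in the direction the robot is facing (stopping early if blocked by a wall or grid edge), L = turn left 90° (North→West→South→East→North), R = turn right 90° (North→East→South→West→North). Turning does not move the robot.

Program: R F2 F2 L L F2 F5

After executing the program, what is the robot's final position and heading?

Start: (row=1, col=3), facing North
  R: turn right, now facing East
  F2: move forward 2, now at (row=1, col=5)
  F2: move forward 2, now at (row=1, col=7)
  L: turn left, now facing North
  L: turn left, now facing West
  F2: move forward 2, now at (row=1, col=5)
  F5: move forward 5, now at (row=1, col=0)
Final: (row=1, col=0), facing West

Answer: Final position: (row=1, col=0), facing West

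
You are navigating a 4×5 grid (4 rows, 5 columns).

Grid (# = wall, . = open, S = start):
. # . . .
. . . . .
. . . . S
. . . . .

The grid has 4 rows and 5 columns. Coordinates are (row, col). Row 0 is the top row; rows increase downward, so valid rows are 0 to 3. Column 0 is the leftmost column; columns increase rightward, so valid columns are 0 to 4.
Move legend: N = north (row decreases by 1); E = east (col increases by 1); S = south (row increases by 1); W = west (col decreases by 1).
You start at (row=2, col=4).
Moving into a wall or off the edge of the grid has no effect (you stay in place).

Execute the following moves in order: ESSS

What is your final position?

Start: (row=2, col=4)
  E (east): blocked, stay at (row=2, col=4)
  S (south): (row=2, col=4) -> (row=3, col=4)
  S (south): blocked, stay at (row=3, col=4)
  S (south): blocked, stay at (row=3, col=4)
Final: (row=3, col=4)

Answer: Final position: (row=3, col=4)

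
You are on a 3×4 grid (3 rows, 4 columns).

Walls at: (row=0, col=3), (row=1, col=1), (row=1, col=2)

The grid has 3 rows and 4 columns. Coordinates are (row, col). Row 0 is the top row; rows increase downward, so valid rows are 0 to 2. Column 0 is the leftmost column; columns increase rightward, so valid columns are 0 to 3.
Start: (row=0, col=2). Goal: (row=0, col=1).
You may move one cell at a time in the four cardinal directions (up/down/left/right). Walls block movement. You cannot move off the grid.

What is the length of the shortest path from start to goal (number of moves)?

Answer: Shortest path length: 1

Derivation:
BFS from (row=0, col=2) until reaching (row=0, col=1):
  Distance 0: (row=0, col=2)
  Distance 1: (row=0, col=1)  <- goal reached here
One shortest path (1 moves): (row=0, col=2) -> (row=0, col=1)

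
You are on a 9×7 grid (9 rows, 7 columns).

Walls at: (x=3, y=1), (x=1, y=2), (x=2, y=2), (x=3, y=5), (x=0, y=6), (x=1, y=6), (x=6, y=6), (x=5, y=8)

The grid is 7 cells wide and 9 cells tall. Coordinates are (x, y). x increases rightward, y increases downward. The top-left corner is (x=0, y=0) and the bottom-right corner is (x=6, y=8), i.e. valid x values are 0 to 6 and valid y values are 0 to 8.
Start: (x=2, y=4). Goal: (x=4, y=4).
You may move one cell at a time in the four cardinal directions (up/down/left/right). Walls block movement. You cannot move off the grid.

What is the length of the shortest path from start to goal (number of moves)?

BFS from (x=2, y=4) until reaching (x=4, y=4):
  Distance 0: (x=2, y=4)
  Distance 1: (x=2, y=3), (x=1, y=4), (x=3, y=4), (x=2, y=5)
  Distance 2: (x=1, y=3), (x=3, y=3), (x=0, y=4), (x=4, y=4), (x=1, y=5), (x=2, y=6)  <- goal reached here
One shortest path (2 moves): (x=2, y=4) -> (x=3, y=4) -> (x=4, y=4)

Answer: Shortest path length: 2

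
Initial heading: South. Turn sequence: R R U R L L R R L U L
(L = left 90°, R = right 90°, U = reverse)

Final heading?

Answer: Final heading: West

Derivation:
Start: South
  R (right (90° clockwise)) -> West
  R (right (90° clockwise)) -> North
  U (U-turn (180°)) -> South
  R (right (90° clockwise)) -> West
  L (left (90° counter-clockwise)) -> South
  L (left (90° counter-clockwise)) -> East
  R (right (90° clockwise)) -> South
  R (right (90° clockwise)) -> West
  L (left (90° counter-clockwise)) -> South
  U (U-turn (180°)) -> North
  L (left (90° counter-clockwise)) -> West
Final: West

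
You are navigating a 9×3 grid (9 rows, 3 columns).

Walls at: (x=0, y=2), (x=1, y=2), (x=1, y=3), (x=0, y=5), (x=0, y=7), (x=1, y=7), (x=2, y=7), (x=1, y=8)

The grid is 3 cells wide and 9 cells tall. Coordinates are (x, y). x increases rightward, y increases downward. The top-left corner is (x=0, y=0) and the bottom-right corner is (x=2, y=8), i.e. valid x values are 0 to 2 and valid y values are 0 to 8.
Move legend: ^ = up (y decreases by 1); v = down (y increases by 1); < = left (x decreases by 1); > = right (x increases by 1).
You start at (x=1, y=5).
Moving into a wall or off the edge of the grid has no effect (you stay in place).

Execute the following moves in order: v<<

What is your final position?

Answer: Final position: (x=0, y=6)

Derivation:
Start: (x=1, y=5)
  v (down): (x=1, y=5) -> (x=1, y=6)
  < (left): (x=1, y=6) -> (x=0, y=6)
  < (left): blocked, stay at (x=0, y=6)
Final: (x=0, y=6)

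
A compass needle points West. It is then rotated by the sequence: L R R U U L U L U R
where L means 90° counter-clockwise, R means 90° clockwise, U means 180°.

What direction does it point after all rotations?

Start: West
  L (left (90° counter-clockwise)) -> South
  R (right (90° clockwise)) -> West
  R (right (90° clockwise)) -> North
  U (U-turn (180°)) -> South
  U (U-turn (180°)) -> North
  L (left (90° counter-clockwise)) -> West
  U (U-turn (180°)) -> East
  L (left (90° counter-clockwise)) -> North
  U (U-turn (180°)) -> South
  R (right (90° clockwise)) -> West
Final: West

Answer: Final heading: West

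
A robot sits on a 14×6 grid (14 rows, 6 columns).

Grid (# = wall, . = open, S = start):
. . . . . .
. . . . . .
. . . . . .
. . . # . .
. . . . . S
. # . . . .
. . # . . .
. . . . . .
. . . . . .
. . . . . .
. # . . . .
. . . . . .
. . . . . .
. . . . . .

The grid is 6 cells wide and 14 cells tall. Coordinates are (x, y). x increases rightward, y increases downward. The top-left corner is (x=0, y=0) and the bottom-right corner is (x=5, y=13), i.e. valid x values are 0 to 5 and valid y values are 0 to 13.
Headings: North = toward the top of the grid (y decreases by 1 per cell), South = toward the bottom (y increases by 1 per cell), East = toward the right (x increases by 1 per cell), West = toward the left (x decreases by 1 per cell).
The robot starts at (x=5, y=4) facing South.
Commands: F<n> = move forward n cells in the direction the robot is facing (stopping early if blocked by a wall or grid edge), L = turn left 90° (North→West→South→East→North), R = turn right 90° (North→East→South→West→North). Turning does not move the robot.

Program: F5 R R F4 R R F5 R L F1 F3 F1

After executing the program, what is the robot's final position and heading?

Start: (x=5, y=4), facing South
  F5: move forward 5, now at (x=5, y=9)
  R: turn right, now facing West
  R: turn right, now facing North
  F4: move forward 4, now at (x=5, y=5)
  R: turn right, now facing East
  R: turn right, now facing South
  F5: move forward 5, now at (x=5, y=10)
  R: turn right, now facing West
  L: turn left, now facing South
  F1: move forward 1, now at (x=5, y=11)
  F3: move forward 2/3 (blocked), now at (x=5, y=13)
  F1: move forward 0/1 (blocked), now at (x=5, y=13)
Final: (x=5, y=13), facing South

Answer: Final position: (x=5, y=13), facing South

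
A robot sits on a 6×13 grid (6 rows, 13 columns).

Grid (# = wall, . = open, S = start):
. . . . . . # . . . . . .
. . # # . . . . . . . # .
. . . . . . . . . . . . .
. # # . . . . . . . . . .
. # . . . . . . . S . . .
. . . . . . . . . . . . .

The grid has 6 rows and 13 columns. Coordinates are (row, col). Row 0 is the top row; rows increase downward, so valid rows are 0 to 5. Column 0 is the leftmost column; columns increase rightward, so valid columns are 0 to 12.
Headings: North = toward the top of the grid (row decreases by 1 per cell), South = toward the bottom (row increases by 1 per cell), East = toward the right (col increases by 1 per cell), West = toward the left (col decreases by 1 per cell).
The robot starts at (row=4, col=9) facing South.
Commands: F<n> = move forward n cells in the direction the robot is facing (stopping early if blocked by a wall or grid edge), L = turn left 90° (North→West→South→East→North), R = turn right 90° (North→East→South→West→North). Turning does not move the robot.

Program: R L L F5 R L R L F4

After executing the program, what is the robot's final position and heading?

Answer: Final position: (row=4, col=12), facing East

Derivation:
Start: (row=4, col=9), facing South
  R: turn right, now facing West
  L: turn left, now facing South
  L: turn left, now facing East
  F5: move forward 3/5 (blocked), now at (row=4, col=12)
  R: turn right, now facing South
  L: turn left, now facing East
  R: turn right, now facing South
  L: turn left, now facing East
  F4: move forward 0/4 (blocked), now at (row=4, col=12)
Final: (row=4, col=12), facing East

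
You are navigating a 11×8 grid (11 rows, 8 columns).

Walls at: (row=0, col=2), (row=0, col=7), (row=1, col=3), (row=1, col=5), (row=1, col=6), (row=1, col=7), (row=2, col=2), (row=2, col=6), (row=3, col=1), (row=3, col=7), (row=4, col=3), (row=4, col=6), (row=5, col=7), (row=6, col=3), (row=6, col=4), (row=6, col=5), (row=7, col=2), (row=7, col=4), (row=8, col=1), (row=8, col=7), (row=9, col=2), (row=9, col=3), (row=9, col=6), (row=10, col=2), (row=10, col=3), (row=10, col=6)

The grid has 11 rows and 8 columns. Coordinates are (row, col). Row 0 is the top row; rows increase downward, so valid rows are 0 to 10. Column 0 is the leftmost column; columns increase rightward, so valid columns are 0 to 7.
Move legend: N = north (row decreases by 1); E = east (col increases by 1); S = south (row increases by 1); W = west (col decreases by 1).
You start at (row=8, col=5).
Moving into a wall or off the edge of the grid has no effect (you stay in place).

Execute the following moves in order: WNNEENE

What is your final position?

Start: (row=8, col=5)
  W (west): (row=8, col=5) -> (row=8, col=4)
  N (north): blocked, stay at (row=8, col=4)
  N (north): blocked, stay at (row=8, col=4)
  E (east): (row=8, col=4) -> (row=8, col=5)
  E (east): (row=8, col=5) -> (row=8, col=6)
  N (north): (row=8, col=6) -> (row=7, col=6)
  E (east): (row=7, col=6) -> (row=7, col=7)
Final: (row=7, col=7)

Answer: Final position: (row=7, col=7)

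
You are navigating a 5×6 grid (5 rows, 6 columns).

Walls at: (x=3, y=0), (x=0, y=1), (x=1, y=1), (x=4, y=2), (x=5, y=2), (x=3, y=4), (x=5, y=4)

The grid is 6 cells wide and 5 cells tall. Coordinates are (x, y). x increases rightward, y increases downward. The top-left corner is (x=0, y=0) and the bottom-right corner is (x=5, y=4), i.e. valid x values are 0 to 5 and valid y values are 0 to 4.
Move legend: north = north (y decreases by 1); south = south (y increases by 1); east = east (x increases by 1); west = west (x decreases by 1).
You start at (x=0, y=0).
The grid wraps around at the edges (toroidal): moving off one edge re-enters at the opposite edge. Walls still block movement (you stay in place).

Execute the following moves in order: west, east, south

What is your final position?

Answer: Final position: (x=0, y=0)

Derivation:
Start: (x=0, y=0)
  west (west): (x=0, y=0) -> (x=5, y=0)
  east (east): (x=5, y=0) -> (x=0, y=0)
  south (south): blocked, stay at (x=0, y=0)
Final: (x=0, y=0)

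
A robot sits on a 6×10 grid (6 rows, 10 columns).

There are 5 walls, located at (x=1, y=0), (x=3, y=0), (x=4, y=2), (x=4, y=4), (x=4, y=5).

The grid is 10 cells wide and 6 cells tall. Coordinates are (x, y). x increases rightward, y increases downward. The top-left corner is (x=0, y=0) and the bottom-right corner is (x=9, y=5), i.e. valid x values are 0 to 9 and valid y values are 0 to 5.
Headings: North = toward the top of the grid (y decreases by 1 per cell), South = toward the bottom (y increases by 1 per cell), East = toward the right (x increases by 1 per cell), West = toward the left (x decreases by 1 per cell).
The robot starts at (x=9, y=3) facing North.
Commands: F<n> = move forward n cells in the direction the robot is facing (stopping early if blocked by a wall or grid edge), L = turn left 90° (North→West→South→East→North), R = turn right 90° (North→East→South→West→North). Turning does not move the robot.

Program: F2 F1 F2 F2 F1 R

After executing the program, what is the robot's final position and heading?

Start: (x=9, y=3), facing North
  F2: move forward 2, now at (x=9, y=1)
  F1: move forward 1, now at (x=9, y=0)
  F2: move forward 0/2 (blocked), now at (x=9, y=0)
  F2: move forward 0/2 (blocked), now at (x=9, y=0)
  F1: move forward 0/1 (blocked), now at (x=9, y=0)
  R: turn right, now facing East
Final: (x=9, y=0), facing East

Answer: Final position: (x=9, y=0), facing East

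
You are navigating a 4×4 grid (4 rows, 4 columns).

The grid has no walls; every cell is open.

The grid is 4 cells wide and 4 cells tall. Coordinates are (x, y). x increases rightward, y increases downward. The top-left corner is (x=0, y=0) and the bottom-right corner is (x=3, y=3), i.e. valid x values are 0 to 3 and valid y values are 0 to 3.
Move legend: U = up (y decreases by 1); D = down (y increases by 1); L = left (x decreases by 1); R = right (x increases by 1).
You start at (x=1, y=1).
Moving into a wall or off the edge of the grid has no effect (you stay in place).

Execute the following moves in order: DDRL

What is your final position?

Start: (x=1, y=1)
  D (down): (x=1, y=1) -> (x=1, y=2)
  D (down): (x=1, y=2) -> (x=1, y=3)
  R (right): (x=1, y=3) -> (x=2, y=3)
  L (left): (x=2, y=3) -> (x=1, y=3)
Final: (x=1, y=3)

Answer: Final position: (x=1, y=3)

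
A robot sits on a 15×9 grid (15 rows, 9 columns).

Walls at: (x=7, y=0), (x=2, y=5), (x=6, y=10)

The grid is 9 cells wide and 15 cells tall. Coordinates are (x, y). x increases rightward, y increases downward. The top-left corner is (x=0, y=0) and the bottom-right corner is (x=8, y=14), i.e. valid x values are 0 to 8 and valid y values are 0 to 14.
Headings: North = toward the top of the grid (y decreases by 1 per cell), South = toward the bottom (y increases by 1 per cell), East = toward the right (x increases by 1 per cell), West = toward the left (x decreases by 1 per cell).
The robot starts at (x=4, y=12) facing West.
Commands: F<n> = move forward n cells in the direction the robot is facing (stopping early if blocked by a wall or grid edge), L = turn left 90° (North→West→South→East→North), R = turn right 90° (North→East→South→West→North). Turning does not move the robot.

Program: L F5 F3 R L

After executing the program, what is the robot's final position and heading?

Start: (x=4, y=12), facing West
  L: turn left, now facing South
  F5: move forward 2/5 (blocked), now at (x=4, y=14)
  F3: move forward 0/3 (blocked), now at (x=4, y=14)
  R: turn right, now facing West
  L: turn left, now facing South
Final: (x=4, y=14), facing South

Answer: Final position: (x=4, y=14), facing South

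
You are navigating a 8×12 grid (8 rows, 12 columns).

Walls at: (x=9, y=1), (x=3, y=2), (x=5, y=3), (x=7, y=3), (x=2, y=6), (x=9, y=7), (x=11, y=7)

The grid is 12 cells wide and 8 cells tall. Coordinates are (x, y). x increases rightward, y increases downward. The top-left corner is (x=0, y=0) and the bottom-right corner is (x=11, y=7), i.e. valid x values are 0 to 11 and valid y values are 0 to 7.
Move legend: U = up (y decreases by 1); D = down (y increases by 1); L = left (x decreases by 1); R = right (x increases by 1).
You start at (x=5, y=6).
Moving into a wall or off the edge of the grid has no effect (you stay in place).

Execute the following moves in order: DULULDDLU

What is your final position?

Answer: Final position: (x=2, y=7)

Derivation:
Start: (x=5, y=6)
  D (down): (x=5, y=6) -> (x=5, y=7)
  U (up): (x=5, y=7) -> (x=5, y=6)
  L (left): (x=5, y=6) -> (x=4, y=6)
  U (up): (x=4, y=6) -> (x=4, y=5)
  L (left): (x=4, y=5) -> (x=3, y=5)
  D (down): (x=3, y=5) -> (x=3, y=6)
  D (down): (x=3, y=6) -> (x=3, y=7)
  L (left): (x=3, y=7) -> (x=2, y=7)
  U (up): blocked, stay at (x=2, y=7)
Final: (x=2, y=7)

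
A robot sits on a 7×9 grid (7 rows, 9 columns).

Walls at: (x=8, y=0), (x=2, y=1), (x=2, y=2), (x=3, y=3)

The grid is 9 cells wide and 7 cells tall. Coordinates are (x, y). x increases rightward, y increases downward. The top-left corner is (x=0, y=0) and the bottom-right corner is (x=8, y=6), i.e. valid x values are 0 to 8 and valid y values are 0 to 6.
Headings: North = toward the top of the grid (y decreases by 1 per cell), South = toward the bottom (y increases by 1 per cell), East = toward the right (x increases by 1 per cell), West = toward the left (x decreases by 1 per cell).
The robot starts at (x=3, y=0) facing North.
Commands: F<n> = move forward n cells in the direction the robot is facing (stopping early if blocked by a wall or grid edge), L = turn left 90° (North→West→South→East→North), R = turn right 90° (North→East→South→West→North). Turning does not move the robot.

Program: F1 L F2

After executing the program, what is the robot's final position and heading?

Answer: Final position: (x=1, y=0), facing West

Derivation:
Start: (x=3, y=0), facing North
  F1: move forward 0/1 (blocked), now at (x=3, y=0)
  L: turn left, now facing West
  F2: move forward 2, now at (x=1, y=0)
Final: (x=1, y=0), facing West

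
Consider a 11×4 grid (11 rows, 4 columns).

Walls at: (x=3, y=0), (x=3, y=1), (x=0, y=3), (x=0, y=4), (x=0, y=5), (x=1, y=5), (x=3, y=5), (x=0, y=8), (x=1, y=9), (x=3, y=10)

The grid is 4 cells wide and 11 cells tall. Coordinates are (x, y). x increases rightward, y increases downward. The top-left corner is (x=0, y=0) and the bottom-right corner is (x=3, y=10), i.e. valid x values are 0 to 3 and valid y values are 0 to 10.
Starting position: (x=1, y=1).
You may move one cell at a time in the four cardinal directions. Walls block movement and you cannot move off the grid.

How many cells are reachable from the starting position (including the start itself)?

Answer: Reachable cells: 34

Derivation:
BFS flood-fill from (x=1, y=1):
  Distance 0: (x=1, y=1)
  Distance 1: (x=1, y=0), (x=0, y=1), (x=2, y=1), (x=1, y=2)
  Distance 2: (x=0, y=0), (x=2, y=0), (x=0, y=2), (x=2, y=2), (x=1, y=3)
  Distance 3: (x=3, y=2), (x=2, y=3), (x=1, y=4)
  Distance 4: (x=3, y=3), (x=2, y=4)
  Distance 5: (x=3, y=4), (x=2, y=5)
  Distance 6: (x=2, y=6)
  Distance 7: (x=1, y=6), (x=3, y=6), (x=2, y=7)
  Distance 8: (x=0, y=6), (x=1, y=7), (x=3, y=7), (x=2, y=8)
  Distance 9: (x=0, y=7), (x=1, y=8), (x=3, y=8), (x=2, y=9)
  Distance 10: (x=3, y=9), (x=2, y=10)
  Distance 11: (x=1, y=10)
  Distance 12: (x=0, y=10)
  Distance 13: (x=0, y=9)
Total reachable: 34 (grid has 34 open cells total)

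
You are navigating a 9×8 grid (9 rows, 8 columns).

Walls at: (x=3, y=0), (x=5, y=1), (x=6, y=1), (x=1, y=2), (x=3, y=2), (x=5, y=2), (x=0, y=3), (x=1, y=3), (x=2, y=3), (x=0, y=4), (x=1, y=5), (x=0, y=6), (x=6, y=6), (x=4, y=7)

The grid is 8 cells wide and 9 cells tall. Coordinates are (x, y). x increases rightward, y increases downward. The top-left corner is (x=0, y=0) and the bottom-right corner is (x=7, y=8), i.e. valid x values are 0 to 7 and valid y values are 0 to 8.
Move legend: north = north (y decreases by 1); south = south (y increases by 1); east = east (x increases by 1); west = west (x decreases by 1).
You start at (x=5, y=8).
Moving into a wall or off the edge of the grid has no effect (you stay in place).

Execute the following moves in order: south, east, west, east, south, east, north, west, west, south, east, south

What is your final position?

Answer: Final position: (x=6, y=8)

Derivation:
Start: (x=5, y=8)
  south (south): blocked, stay at (x=5, y=8)
  east (east): (x=5, y=8) -> (x=6, y=8)
  west (west): (x=6, y=8) -> (x=5, y=8)
  east (east): (x=5, y=8) -> (x=6, y=8)
  south (south): blocked, stay at (x=6, y=8)
  east (east): (x=6, y=8) -> (x=7, y=8)
  north (north): (x=7, y=8) -> (x=7, y=7)
  west (west): (x=7, y=7) -> (x=6, y=7)
  west (west): (x=6, y=7) -> (x=5, y=7)
  south (south): (x=5, y=7) -> (x=5, y=8)
  east (east): (x=5, y=8) -> (x=6, y=8)
  south (south): blocked, stay at (x=6, y=8)
Final: (x=6, y=8)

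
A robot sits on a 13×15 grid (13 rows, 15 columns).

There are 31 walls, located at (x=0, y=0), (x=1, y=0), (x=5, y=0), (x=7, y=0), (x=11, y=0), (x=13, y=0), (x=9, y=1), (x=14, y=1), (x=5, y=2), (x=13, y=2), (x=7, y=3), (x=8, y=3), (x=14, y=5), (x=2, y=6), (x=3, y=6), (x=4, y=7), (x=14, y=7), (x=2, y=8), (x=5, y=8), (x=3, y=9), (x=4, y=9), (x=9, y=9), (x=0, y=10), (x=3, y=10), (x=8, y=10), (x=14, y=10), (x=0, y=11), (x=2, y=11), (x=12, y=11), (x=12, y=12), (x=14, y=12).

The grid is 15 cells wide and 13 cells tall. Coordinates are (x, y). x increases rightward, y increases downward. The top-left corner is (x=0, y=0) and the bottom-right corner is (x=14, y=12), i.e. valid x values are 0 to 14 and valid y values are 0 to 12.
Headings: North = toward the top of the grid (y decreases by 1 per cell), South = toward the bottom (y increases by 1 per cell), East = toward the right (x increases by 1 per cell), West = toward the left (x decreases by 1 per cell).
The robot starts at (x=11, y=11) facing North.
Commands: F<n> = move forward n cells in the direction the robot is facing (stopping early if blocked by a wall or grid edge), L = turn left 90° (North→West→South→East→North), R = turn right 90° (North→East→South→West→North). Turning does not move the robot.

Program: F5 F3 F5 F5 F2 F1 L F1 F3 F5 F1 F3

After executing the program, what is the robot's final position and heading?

Answer: Final position: (x=10, y=1), facing West

Derivation:
Start: (x=11, y=11), facing North
  F5: move forward 5, now at (x=11, y=6)
  F3: move forward 3, now at (x=11, y=3)
  F5: move forward 2/5 (blocked), now at (x=11, y=1)
  F5: move forward 0/5 (blocked), now at (x=11, y=1)
  F2: move forward 0/2 (blocked), now at (x=11, y=1)
  F1: move forward 0/1 (blocked), now at (x=11, y=1)
  L: turn left, now facing West
  F1: move forward 1, now at (x=10, y=1)
  F3: move forward 0/3 (blocked), now at (x=10, y=1)
  F5: move forward 0/5 (blocked), now at (x=10, y=1)
  F1: move forward 0/1 (blocked), now at (x=10, y=1)
  F3: move forward 0/3 (blocked), now at (x=10, y=1)
Final: (x=10, y=1), facing West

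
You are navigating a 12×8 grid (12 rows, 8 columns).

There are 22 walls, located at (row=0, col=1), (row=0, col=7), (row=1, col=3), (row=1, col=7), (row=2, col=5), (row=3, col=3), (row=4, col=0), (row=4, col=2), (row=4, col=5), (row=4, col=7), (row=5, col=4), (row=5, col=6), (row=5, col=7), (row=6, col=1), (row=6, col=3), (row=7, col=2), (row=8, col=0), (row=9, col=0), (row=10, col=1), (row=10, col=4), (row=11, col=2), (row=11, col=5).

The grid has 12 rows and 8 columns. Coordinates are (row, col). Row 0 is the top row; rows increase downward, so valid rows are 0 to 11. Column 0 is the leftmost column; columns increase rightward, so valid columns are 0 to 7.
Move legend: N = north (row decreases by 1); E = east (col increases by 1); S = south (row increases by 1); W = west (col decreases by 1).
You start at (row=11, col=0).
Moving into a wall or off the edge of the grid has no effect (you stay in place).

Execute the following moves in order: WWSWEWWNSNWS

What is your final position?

Start: (row=11, col=0)
  W (west): blocked, stay at (row=11, col=0)
  W (west): blocked, stay at (row=11, col=0)
  S (south): blocked, stay at (row=11, col=0)
  W (west): blocked, stay at (row=11, col=0)
  E (east): (row=11, col=0) -> (row=11, col=1)
  W (west): (row=11, col=1) -> (row=11, col=0)
  W (west): blocked, stay at (row=11, col=0)
  N (north): (row=11, col=0) -> (row=10, col=0)
  S (south): (row=10, col=0) -> (row=11, col=0)
  N (north): (row=11, col=0) -> (row=10, col=0)
  W (west): blocked, stay at (row=10, col=0)
  S (south): (row=10, col=0) -> (row=11, col=0)
Final: (row=11, col=0)

Answer: Final position: (row=11, col=0)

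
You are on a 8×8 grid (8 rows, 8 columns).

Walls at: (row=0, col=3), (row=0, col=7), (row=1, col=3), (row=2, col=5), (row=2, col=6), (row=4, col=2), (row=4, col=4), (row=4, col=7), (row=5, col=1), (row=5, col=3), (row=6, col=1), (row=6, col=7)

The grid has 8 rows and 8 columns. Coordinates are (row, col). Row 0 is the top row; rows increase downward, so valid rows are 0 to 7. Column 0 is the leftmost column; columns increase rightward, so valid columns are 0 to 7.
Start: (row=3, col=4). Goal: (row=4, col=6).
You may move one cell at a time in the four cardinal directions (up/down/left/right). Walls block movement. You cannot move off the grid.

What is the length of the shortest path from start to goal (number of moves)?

Answer: Shortest path length: 3

Derivation:
BFS from (row=3, col=4) until reaching (row=4, col=6):
  Distance 0: (row=3, col=4)
  Distance 1: (row=2, col=4), (row=3, col=3), (row=3, col=5)
  Distance 2: (row=1, col=4), (row=2, col=3), (row=3, col=2), (row=3, col=6), (row=4, col=3), (row=4, col=5)
  Distance 3: (row=0, col=4), (row=1, col=5), (row=2, col=2), (row=3, col=1), (row=3, col=7), (row=4, col=6), (row=5, col=5)  <- goal reached here
One shortest path (3 moves): (row=3, col=4) -> (row=3, col=5) -> (row=3, col=6) -> (row=4, col=6)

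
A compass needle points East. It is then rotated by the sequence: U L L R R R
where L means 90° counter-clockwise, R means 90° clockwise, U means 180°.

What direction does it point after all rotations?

Answer: Final heading: North

Derivation:
Start: East
  U (U-turn (180°)) -> West
  L (left (90° counter-clockwise)) -> South
  L (left (90° counter-clockwise)) -> East
  R (right (90° clockwise)) -> South
  R (right (90° clockwise)) -> West
  R (right (90° clockwise)) -> North
Final: North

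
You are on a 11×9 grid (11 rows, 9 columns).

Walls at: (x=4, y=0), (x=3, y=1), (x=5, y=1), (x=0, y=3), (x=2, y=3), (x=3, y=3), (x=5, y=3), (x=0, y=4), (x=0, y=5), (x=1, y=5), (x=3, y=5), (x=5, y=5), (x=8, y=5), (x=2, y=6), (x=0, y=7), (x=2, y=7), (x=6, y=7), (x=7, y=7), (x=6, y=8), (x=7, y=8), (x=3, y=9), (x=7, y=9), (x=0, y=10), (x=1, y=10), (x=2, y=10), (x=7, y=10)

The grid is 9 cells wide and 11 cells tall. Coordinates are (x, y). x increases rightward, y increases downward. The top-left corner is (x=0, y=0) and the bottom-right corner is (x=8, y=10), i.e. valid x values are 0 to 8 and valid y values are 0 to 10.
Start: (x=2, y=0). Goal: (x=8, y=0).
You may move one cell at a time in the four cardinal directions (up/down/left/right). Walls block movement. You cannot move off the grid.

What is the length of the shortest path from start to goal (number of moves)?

BFS from (x=2, y=0) until reaching (x=8, y=0):
  Distance 0: (x=2, y=0)
  Distance 1: (x=1, y=0), (x=3, y=0), (x=2, y=1)
  Distance 2: (x=0, y=0), (x=1, y=1), (x=2, y=2)
  Distance 3: (x=0, y=1), (x=1, y=2), (x=3, y=2)
  Distance 4: (x=0, y=2), (x=4, y=2), (x=1, y=3)
  Distance 5: (x=4, y=1), (x=5, y=2), (x=4, y=3), (x=1, y=4)
  Distance 6: (x=6, y=2), (x=2, y=4), (x=4, y=4)
  Distance 7: (x=6, y=1), (x=7, y=2), (x=6, y=3), (x=3, y=4), (x=5, y=4), (x=2, y=5), (x=4, y=5)
  Distance 8: (x=6, y=0), (x=7, y=1), (x=8, y=2), (x=7, y=3), (x=6, y=4), (x=4, y=6)
  Distance 9: (x=5, y=0), (x=7, y=0), (x=8, y=1), (x=8, y=3), (x=7, y=4), (x=6, y=5), (x=3, y=6), (x=5, y=6), (x=4, y=7)
  Distance 10: (x=8, y=0), (x=8, y=4), (x=7, y=5), (x=6, y=6), (x=3, y=7), (x=5, y=7), (x=4, y=8)  <- goal reached here
One shortest path (10 moves): (x=2, y=0) -> (x=2, y=1) -> (x=2, y=2) -> (x=3, y=2) -> (x=4, y=2) -> (x=5, y=2) -> (x=6, y=2) -> (x=7, y=2) -> (x=8, y=2) -> (x=8, y=1) -> (x=8, y=0)

Answer: Shortest path length: 10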